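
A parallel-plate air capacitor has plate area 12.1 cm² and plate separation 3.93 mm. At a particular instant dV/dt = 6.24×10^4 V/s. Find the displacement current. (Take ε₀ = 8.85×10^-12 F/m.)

1.70×10^-7 A

E = V/d so dE/dt = (dV/dt)/d = 1.588×10^7 V/(m·s), and I_d = ε₀ A dE/dt = (8.85×10^-12)(1.21×10^-3)(1.588×10^7) = 1.70×10^-7 A.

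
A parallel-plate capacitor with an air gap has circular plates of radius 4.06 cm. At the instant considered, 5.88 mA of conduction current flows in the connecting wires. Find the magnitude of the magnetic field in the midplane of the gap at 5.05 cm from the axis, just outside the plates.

2.33×10^-8 T

By continuity the displacement current in the gap matches the conduction current: I_d = 5.88×10^-3 A.
For r ≥ R the full I_d is enclosed: B = μ₀ I_d/(2πr) = (4π×10^-7)(5.88×10^-3)/(2π·0.0505) = 2.33×10^-8 T.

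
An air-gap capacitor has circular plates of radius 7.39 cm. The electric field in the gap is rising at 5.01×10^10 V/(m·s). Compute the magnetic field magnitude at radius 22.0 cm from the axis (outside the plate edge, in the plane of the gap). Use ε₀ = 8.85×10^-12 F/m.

Total displacement current: I_d = ε₀(πR²)(dE/dt) = (8.85×10^-12)(0.01716)(5.01×10^10) = 7.608×10^-3 A.
Outside the plates the loop encloses all of I_d, so B·2πr = μ₀ I_d and B = 6.92×10^-9 T.

6.92×10^-9 T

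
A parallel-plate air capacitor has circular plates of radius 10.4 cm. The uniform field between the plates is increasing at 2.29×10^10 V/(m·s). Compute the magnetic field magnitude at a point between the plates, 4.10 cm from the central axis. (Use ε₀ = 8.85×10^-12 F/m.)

Through the whole plate area (πR² = 0.03398 m²), I_d = ε₀ πR² dE/dt = 6.887×10^-3 A.
An Ampèrian loop of radius r encloses a fraction (r/R)² of I_d. Then B·2πr = μ₀ I_d (r/R)², giving B = μ₀ I_d r/(2πR²) = 5.22×10^-9 T.

5.22×10^-9 T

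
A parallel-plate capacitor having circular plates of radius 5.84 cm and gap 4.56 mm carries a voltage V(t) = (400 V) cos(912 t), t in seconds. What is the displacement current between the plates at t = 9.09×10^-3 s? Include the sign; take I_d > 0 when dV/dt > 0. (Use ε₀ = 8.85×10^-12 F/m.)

dV/dt = (400)(912)·−sin(8.29008) = -3.307×10^5 V/s.
I_d = C dV/dt with C = ε₀A/d = (8.85×10^-12)(0.01071)/(4.56×10^-3) = 2.079×10^-11 F, so I_d = (2.079×10^-11)(-3.307×10^5) = -6.88×10^-6 A.

-6.88×10^-6 A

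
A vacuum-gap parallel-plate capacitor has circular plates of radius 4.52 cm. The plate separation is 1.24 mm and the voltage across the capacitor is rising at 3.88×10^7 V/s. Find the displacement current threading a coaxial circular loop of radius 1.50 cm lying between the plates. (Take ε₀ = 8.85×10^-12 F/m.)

1.96×10^-4 A

With E = V/d, dE/dt = 3.129×10^10 V/(m·s) and πR² = 6.418×10^-3 m², giving I_d = ε₀ πR² dE/dt = 1.777×10^-3 A.
Since J_d is uniform, the enclosed fraction is (r/R)² = 0.1101, giving I_d,enc = 1.96×10^-4 A.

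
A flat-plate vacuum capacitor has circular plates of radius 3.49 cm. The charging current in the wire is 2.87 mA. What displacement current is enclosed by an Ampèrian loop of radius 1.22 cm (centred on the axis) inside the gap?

By continuity the displacement current in the gap matches the conduction current: I_d = 2.87×10^-3 A.
Through an area πr² the displacement current is I_d·(πr²/πR²) = I_d (r/R)² = 3.51×10^-4 A.

3.51×10^-4 A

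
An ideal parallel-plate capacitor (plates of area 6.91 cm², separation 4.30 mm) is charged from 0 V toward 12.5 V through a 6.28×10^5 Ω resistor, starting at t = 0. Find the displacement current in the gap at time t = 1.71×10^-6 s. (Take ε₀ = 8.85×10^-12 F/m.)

C = ε₀A/d = (8.85×10^-12)(6.91×10^-4)/(4.30×10^-3) = 1.422×10^-12 F and τ = RC = 8.930×10^-7 s. I_d in the gap equals the RC charging current.
I_d(t) = (V₀/R) e^(−t/τ) = 1.990×10^-5 · e^(−1.915) = 2.93×10^-6 A.

2.93×10^-6 A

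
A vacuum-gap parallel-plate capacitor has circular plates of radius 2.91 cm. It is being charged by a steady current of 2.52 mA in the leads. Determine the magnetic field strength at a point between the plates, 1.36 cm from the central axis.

8.09×10^-9 T

By continuity the displacement current in the gap matches the conduction current: I_d = 2.52×10^-3 A.
For r < R the Ampère–Maxwell law gives B(2πr) = μ₀ I_d (r²/R²), so B = μ₀ I_d r/(2πR²) = (4π×10^-7)(2.52×10^-3)(0.0136)/(2π·0.0291²) = 8.09×10^-9 T.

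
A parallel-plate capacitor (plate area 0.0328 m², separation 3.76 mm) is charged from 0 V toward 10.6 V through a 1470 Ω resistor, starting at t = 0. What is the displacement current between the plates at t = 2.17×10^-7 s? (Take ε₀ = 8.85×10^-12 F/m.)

With C = ε₀A/d = (8.85×10^-12)(0.0328)/(3.76×10^-3) = 7.720×10^-11 F, the time constant is τ = RC = 1.135×10^-7 s, so t/τ = 1.912 and e^(−t/τ) = 0.1478.
I_d = I_cond = (V₀/R) e^(−t/τ) = (7.211×10^-3)(0.1478) = 1.07×10^-3 A.

1.07×10^-3 A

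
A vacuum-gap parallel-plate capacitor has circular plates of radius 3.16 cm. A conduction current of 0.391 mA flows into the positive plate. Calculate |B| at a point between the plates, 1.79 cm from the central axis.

1.40×10^-9 T

Between the plates the displacement current equals the wire current: I_d = 0.391 mA = 3.91×10^-4 A.
∮B·dl = μ₀ I_d,enc with I_d,enc = I_d r²/R² = 1.255×10^-4 A; so B = μ₀ I_d,enc/(2πr) = 1.40×10^-9 T.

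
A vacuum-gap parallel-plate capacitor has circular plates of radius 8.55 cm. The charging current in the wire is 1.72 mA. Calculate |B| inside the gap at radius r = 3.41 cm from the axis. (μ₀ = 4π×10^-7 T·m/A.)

1.60×10^-9 T

Between the plates the displacement current equals the wire current: I_d = 1.72 mA = 1.72×10^-3 A.
For r < R the Ampère–Maxwell law gives B(2πr) = μ₀ I_d (r²/R²), so B = μ₀ I_d r/(2πR²) = (4π×10^-7)(1.72×10^-3)(0.0341)/(2π·0.0855²) = 1.60×10^-9 T.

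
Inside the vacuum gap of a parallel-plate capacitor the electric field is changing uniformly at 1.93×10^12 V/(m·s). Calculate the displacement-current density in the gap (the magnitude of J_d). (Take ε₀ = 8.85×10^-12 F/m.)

The displacement-current density is ε₀ ∂E/∂t = (8.85×10^-12)(1.93×10^12) = 17.1 A/m².

17.1 A/m²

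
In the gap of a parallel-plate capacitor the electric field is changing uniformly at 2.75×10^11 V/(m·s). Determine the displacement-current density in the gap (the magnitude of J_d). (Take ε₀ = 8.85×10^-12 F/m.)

J_d = ε₀ dE/dt = (8.85×10^-12)(2.75×10^11) = 2.43 A/m².

2.43 A/m²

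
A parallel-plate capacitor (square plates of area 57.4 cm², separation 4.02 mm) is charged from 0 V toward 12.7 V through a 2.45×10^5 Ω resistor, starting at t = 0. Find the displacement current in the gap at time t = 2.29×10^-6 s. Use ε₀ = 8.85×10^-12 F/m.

With C = ε₀A/d = (8.85×10^-12)(5.74×10^-3)/(4.02×10^-3) = 1.264×10^-11 F, the time constant is τ = RC = 3.097×10^-6 s, so t/τ = 0.7394 and e^(−t/τ) = 0.4774.
I_d = I_cond = (V₀/R) e^(−t/τ) = (5.184×10^-5)(0.4774) = 2.47×10^-5 A.

2.47×10^-5 A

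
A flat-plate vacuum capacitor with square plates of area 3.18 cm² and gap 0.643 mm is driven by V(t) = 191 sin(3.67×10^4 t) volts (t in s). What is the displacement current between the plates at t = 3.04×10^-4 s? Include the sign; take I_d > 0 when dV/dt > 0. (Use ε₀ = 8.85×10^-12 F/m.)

4.93×10^-6 A

dE/dt = (V₀ω/d)·cos(ωt) with ωt = 11.1568 rad: (191)(3.67×10^4)(0.1605)/(6.43×10^-4) = 1.750×10^9 V/(m·s).
I_d = ε₀ A dE/dt = (8.85×10^-12)(3.18×10^-4)(1.750×10^9) = 4.93×10^-6 A.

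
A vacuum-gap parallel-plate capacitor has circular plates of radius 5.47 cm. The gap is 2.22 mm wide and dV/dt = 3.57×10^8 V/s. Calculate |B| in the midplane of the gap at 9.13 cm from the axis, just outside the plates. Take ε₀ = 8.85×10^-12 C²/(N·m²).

2.93×10^-8 T

I_d = C dV/dt with C = ε₀πR²/d = 3.747×10^-11 F, so I_d = (3.747×10^-11)(3.57×10^8) = 0.01338 A.
Outside the plates the loop encloses all of I_d, so B·2πr = μ₀ I_d and B = 2.93×10^-8 T.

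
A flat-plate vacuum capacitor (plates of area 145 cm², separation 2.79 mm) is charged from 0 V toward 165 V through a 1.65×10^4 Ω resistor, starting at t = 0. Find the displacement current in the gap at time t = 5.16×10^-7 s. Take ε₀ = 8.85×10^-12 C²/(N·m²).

5.07×10^-3 A

With C = ε₀A/d = (8.85×10^-12)(0.0145)/(2.79×10^-3) = 4.599×10^-11 F, the time constant is τ = RC = 7.588×10^-7 s, so t/τ = 0.6800 and e^(−t/τ) = 0.5066.
I_d = I_cond = (V₀/R) e^(−t/τ) = (0.01000)(0.5066) = 5.07×10^-3 A.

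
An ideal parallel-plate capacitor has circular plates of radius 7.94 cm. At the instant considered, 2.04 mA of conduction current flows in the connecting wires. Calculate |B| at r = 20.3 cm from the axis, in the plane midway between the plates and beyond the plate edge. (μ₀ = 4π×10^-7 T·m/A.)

2.01×10^-9 T

By continuity the displacement current in the gap matches the conduction current: I_d = 2.04×10^-3 A.
For r ≥ R the full I_d is enclosed: B = μ₀ I_d/(2πr) = (4π×10^-7)(2.04×10^-3)/(2π·0.203) = 2.01×10^-9 T.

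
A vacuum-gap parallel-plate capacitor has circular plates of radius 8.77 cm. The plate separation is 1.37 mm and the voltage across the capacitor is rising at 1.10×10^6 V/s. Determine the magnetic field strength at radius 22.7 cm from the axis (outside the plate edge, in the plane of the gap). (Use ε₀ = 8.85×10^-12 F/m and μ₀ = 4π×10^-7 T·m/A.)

1.51×10^-10 T

With E = V/d, dE/dt = 8.029×10^8 V/(m·s) and πR² = 0.02416 m², giving I_d = ε₀ πR² dE/dt = 1.717×10^-4 A.
With r > R the enclosed displacement current is the full I_d; B = μ₀ I_d / (2πr) = 1.51×10^-10 T.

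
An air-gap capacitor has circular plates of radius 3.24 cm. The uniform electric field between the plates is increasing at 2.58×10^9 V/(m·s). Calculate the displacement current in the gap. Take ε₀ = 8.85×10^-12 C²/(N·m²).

7.53×10^-5 A

With a uniform field, Φ_E = EA, so I_d = ε₀ A dE/dt = 7.53×10^-5 A.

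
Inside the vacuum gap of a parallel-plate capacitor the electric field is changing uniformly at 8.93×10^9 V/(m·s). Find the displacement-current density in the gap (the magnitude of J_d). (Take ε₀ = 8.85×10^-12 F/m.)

0.0790 A/m²

J_d = ε₀ dE/dt = (8.85×10^-12)(8.93×10^9) = 0.0790 A/m².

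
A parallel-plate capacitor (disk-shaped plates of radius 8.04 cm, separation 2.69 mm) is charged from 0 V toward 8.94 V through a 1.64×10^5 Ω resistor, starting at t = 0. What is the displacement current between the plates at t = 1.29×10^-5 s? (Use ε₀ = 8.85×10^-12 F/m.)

1.68×10^-5 A

With C = ε₀A/d = (8.85×10^-12)(0.02031)/(2.69×10^-3) = 6.682×10^-11 F, the time constant is τ = RC = 1.096×10^-5 s, so t/τ = 1.177 and e^(−t/τ) = 0.3082.
I_d = I_cond = (V₀/R) e^(−t/τ) = (5.451×10^-5)(0.3082) = 1.68×10^-5 A.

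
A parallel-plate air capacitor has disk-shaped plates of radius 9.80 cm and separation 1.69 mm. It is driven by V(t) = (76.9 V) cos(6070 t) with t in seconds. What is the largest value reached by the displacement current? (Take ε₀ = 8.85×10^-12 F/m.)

The displacement current equals the conduction current C dV/dt, which peaks at C V₀ ω.
With C = ε₀A/d = (8.85×10^-12)(0.03017)/(1.69×10^-3) = 1.580×10^-10 F and ω = 6070 rad/s, I_d,max = (1.580×10^-10)(76.9)(6070) = 7.38×10^-5 A.

7.38×10^-5 A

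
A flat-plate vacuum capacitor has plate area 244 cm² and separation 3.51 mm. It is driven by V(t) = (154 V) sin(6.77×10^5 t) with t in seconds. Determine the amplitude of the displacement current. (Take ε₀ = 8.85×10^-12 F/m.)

6.41×10^-3 A

(dE/dt)_max = V₀ω/d = 2.970×10^10 V/(m·s); ω = 6.77×10^5 rad/s.
I_d,max = ε₀ A (dE/dt)_max = (8.85×10^-12)(0.0244)(2.970×10^10) = 6.41×10^-3 A.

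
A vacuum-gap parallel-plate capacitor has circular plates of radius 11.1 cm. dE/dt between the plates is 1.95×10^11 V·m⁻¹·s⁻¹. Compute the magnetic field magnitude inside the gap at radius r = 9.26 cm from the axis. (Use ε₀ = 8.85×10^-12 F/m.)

1.00×10^-7 T

Total displacement current: I_d = ε₀(πR²)(dE/dt) = (8.85×10^-12)(0.03871)(1.95×10^11) = 0.06680 A.
∮B·dl = μ₀ I_d,enc with I_d,enc = I_d r²/R² = 0.04649 A; so B = μ₀ I_d,enc/(2πr) = 1.00×10^-7 T.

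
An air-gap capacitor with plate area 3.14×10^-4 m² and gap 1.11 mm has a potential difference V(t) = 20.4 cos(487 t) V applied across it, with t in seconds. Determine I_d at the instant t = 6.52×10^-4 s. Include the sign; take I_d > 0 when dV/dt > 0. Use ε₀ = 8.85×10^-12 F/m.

-7.77×10^-9 A

dV/dt = (20.4)(487)·−sin(0.317524) = -3102 V/s.
I_d = C dV/dt with C = ε₀A/d = (8.85×10^-12)(3.14×10^-4)/(1.11×10^-3) = 2.504×10^-12 F, so I_d = (2.504×10^-12)(-3102) = -7.77×10^-9 A.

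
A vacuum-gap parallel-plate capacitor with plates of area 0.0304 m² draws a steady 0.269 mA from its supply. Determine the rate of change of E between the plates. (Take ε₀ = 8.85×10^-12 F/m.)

1.00×10^9 V/(m·s)

The displacement current between the plates equals the conduction current, I_d = 0.269 mA.
Inverting I_d = ε₀ A dE/dt gives dE/dt = 2.69×10^-4 / (8.85×10^-12 · 0.0304) = 1.00×10^9 V/(m·s).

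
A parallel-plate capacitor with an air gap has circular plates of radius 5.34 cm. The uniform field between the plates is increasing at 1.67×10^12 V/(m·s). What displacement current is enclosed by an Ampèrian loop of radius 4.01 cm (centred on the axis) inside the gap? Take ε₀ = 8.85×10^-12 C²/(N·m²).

0.0747 A

Total displacement current: I_d = ε₀(πR²)(dE/dt) = (8.85×10^-12)(8.958×10^-3)(1.67×10^12) = 0.1324 A.
Through an area πr² the displacement current is I_d·(πr²/πR²) = I_d (r/R)² = 0.0747 A.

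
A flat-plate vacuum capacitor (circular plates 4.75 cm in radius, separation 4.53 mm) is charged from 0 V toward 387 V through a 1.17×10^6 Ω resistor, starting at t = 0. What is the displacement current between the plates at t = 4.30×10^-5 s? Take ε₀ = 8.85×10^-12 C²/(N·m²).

2.33×10^-5 A

With C = ε₀A/d = (8.85×10^-12)(7.088×10^-3)/(4.53×10^-3) = 1.385×10^-11 F, the time constant is τ = RC = 1.620×10^-5 s, so t/τ = 2.654 and e^(−t/τ) = 0.07037.
I_d = I_cond = (V₀/R) e^(−t/τ) = (3.308×10^-4)(0.07037) = 2.33×10^-5 A.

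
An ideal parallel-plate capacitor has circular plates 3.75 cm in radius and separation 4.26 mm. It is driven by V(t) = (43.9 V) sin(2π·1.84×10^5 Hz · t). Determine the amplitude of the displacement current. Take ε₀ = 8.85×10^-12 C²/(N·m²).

4.66×10^-4 A

C = ε₀A/d = (8.85×10^-12)(4.418×10^-3)/(4.26×10^-3) = 9.178×10^-12 F; ω = 2πf = 1.156×10^6 rad/s.
I_d = C dV/dt, so |I_d|_max = C V₀ ω = (9.178×10^-12)(43.9)(1.156×10^6) = 4.66×10^-4 A.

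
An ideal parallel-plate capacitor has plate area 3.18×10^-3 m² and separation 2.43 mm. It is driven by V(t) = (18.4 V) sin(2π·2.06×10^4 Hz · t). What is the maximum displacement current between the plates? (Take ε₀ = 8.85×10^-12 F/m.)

(dE/dt)_max = V₀ω/d = 9.798×10^8 V/(m·s); ω = 2πf = 1.294×10^5 rad/s.
I_d,max = ε₀ A (dE/dt)_max = (8.85×10^-12)(3.18×10^-3)(9.798×10^8) = 2.76×10^-5 A.

2.76×10^-5 A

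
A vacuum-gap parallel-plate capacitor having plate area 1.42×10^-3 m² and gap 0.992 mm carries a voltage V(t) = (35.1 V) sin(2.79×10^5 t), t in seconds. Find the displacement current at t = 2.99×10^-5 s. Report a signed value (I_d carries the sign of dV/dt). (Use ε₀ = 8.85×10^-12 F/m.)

dV/dt = (35.1)(2.79×10^5)·cos(8.3421) = -4.593×10^6 V/s.
I_d = C dV/dt with C = ε₀A/d = (8.85×10^-12)(1.42×10^-3)/(9.92×10^-4) = 1.267×10^-11 F, so I_d = (1.267×10^-11)(-4.593×10^6) = -5.82×10^-5 A.

-5.82×10^-5 A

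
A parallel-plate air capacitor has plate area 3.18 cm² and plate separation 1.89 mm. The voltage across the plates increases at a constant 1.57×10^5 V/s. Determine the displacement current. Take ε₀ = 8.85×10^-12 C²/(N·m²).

2.34×10^-7 A

C = ε₀A/d = (8.85×10^-12)(3.18×10^-4)/(1.89×10^-3) = 1.489×10^-12 F.
I_d = C dV/dt = (1.489×10^-12)(1.57×10^5) = 2.34×10^-7 A.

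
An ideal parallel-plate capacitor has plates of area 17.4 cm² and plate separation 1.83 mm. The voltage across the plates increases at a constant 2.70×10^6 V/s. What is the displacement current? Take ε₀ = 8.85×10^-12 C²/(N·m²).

2.27×10^-5 A

The displacement current equals the charging current C dV/dt. With C = ε₀A/d = (8.85×10^-12)(1.74×10^-3)/(1.83×10^-3) = 8.415×10^-12 F, I_d = (8.415×10^-12)(2.70×10^6) = 2.27×10^-5 A.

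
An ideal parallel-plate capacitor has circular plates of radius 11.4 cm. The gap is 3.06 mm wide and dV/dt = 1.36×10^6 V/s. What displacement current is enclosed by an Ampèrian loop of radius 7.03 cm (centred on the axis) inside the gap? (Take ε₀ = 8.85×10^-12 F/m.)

dE/dt = (dV/dt)/d = 4.444×10^8 V/(m·s); I_d = ε₀(πR²)(dE/dt) = (8.85×10^-12)(0.04083)(4.444×10^8) = 1.606×10^-4 A.
The field is uniform, so I_d,enc = I_d (r/R)² = (1.606×10^-4)(7.03/11.4)² = 6.11×10^-5 A.

6.11×10^-5 A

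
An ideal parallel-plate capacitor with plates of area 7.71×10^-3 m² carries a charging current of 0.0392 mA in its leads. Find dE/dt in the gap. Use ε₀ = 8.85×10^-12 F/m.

5.74×10^8 V/(m·s)

The displacement current between the plates equals the conduction current, I_d = 0.0392 mA.
Then dE/dt = I_d/(ε₀A) = 5.74×10^8 V/(m·s).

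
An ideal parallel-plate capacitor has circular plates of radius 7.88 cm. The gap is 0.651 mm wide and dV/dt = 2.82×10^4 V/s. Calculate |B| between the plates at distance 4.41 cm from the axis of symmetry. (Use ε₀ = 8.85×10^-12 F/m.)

1.06×10^-11 T

With E = V/d, dE/dt = 4.332×10^7 V/(m·s) and πR² = 0.01951 m², giving I_d = ε₀ πR² dE/dt = 7.480×10^-6 A.
An Ampèrian loop of radius r encloses a fraction (r/R)² of I_d. Then B·2πr = μ₀ I_d (r/R)², giving B = μ₀ I_d r/(2πR²) = 1.06×10^-11 T.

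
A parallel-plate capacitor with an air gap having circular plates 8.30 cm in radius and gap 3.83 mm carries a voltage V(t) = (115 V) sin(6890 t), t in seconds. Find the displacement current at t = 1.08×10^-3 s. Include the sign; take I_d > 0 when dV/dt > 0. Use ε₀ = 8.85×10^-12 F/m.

1.59×10^-5 A

dV/dt = (115)(6890)·cos(7.4412) = 3.179×10^5 V/s.
I_d = C dV/dt with C = ε₀A/d = (8.85×10^-12)(0.02164)/(3.83×10^-3) = 5.000×10^-11 F, so I_d = (5.000×10^-11)(3.179×10^5) = 1.59×10^-5 A.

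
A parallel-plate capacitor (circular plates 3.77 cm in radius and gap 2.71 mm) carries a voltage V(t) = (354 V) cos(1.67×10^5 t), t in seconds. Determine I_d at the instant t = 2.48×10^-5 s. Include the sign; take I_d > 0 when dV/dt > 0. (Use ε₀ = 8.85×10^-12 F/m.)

dV/dt = (354)(1.67×10^5)·−sin(4.1416) = 4.975×10^7 V/s.
I_d = C dV/dt with C = ε₀A/d = (8.85×10^-12)(4.465×10^-3)/(2.71×10^-3) = 1.458×10^-11 F, so I_d = (1.458×10^-11)(4.975×10^7) = 7.25×10^-4 A.

7.25×10^-4 A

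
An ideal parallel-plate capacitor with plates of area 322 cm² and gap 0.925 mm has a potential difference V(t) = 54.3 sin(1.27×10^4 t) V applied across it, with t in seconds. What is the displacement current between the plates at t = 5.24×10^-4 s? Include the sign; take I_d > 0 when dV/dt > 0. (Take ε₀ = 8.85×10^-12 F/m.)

1.98×10^-4 A

dV/dt = (54.3)(1.27×10^4)·cos(6.6548) = 6.425×10^5 V/s.
I_d = C dV/dt with C = ε₀A/d = (8.85×10^-12)(0.0322)/(9.25×10^-4) = 3.081×10^-10 F, so I_d = (3.081×10^-10)(6.425×10^5) = 1.98×10^-4 A.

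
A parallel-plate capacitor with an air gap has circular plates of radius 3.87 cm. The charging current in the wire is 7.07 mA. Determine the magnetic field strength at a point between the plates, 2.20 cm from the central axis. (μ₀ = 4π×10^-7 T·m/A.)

2.08×10^-8 T

By continuity the displacement current in the gap matches the conduction current: I_d = 7.07×10^-3 A.
∮B·dl = μ₀ I_d,enc with I_d,enc = I_d r²/R² = 2.285×10^-3 A; so B = μ₀ I_d,enc/(2πr) = 2.08×10^-8 T.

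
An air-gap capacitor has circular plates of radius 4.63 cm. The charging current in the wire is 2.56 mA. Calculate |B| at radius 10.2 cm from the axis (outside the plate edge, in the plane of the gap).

Between the plates the displacement current equals the wire current: I_d = 2.56 mA = 2.56×10^-3 A.
For r ≥ R the full I_d is enclosed: B = μ₀ I_d/(2πr) = (4π×10^-7)(2.56×10^-3)/(2π·0.102) = 5.02×10^-9 T.

5.02×10^-9 T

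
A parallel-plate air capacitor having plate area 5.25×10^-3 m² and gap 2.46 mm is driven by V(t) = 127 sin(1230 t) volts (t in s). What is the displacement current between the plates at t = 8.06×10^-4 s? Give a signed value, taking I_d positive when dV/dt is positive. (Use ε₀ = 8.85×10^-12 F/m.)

1.62×10^-6 A

dV/dt = (127)(1230)·cos(0.99138) = 8.553×10^4 V/s.
I_d = C dV/dt with C = ε₀A/d = (8.85×10^-12)(5.25×10^-3)/(2.46×10^-3) = 1.889×10^-11 F, so I_d = (1.889×10^-11)(8.553×10^4) = 1.62×10^-6 A.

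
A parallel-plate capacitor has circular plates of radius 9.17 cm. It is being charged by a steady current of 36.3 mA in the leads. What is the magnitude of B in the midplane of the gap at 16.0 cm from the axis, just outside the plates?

4.54×10^-8 T

No conduction current crosses the gap, so I_d there equals the 0.0363 A in the leads.
For r ≥ R the full I_d is enclosed: B = μ₀ I_d/(2πr) = (4π×10^-7)(0.0363)/(2π·0.160) = 4.54×10^-8 T.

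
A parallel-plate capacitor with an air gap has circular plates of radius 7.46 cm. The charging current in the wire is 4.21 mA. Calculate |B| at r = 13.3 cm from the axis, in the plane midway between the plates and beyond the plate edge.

No conduction current crosses the gap, so I_d there equals the 4.21×10^-3 A in the leads.
For r ≥ R the full I_d is enclosed: B = μ₀ I_d/(2πr) = (4π×10^-7)(4.21×10^-3)/(2π·0.133) = 6.33×10^-9 T.

6.33×10^-9 T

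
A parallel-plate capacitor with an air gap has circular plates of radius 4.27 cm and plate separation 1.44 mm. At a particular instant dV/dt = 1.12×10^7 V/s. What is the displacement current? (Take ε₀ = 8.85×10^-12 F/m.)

The displacement current equals the charging current C dV/dt. With C = ε₀A/d = (8.85×10^-12)(5.728×10^-3)/(1.44×10^-3) = 3.520×10^-11 F, I_d = (3.520×10^-11)(1.12×10^7) = 3.94×10^-4 A.

3.94×10^-4 A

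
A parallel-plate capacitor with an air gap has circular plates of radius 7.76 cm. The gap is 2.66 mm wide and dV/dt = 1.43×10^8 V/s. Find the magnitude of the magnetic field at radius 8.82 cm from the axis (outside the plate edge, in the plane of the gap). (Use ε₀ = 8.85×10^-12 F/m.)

With E = V/d, dE/dt = 5.376×10^10 V/(m·s) and πR² = 0.01892 m², giving I_d = ε₀ πR² dE/dt = 9.002×10^-3 A.
For r ≥ R the full I_d is enclosed: B = μ₀ I_d/(2πr) = (4π×10^-7)(9.002×10^-3)/(2π·0.0882) = 2.04×10^-8 T.

2.04×10^-8 T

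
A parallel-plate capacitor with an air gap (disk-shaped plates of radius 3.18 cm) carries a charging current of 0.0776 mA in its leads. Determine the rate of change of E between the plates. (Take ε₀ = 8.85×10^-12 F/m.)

The displacement current between the plates equals the conduction current, I_d = 0.0776 mA.
Then dE/dt = I_d/(ε₀A) = 2.76×10^9 V/(m·s).

2.76×10^9 V/(m·s)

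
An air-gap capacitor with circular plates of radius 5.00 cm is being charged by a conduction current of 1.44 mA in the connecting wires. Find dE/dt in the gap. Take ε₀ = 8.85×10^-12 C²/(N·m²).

2.07×10^10 V/(m·s)

The displacement current between the plates equals the conduction current, I_d = 1.44 mA.
Inverting I_d = ε₀ A dE/dt gives dE/dt = 1.44×10^-3 / (8.85×10^-12 · 7.854×10^-3) = 2.07×10^10 V/(m·s).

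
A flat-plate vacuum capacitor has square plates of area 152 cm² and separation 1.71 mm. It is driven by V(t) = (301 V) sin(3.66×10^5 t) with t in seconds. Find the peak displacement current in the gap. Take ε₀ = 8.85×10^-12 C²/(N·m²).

8.67×10^-3 A

(dE/dt)_max = V₀ω/d = 6.442×10^10 V/(m·s); ω = 3.66×10^5 rad/s.
I_d,max = ε₀ A (dE/dt)_max = (8.85×10^-12)(0.0152)(6.442×10^10) = 8.67×10^-3 A.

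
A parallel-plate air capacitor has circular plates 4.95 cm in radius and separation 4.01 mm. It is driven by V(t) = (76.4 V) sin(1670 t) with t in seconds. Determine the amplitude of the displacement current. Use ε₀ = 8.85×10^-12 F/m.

2.17×10^-6 A

(dE/dt)_max = V₀ω/d = 3.182×10^7 V/(m·s); ω = 1670 rad/s.
I_d,max = ε₀ A (dE/dt)_max = (8.85×10^-12)(7.698×10^-3)(3.182×10^7) = 2.17×10^-6 A.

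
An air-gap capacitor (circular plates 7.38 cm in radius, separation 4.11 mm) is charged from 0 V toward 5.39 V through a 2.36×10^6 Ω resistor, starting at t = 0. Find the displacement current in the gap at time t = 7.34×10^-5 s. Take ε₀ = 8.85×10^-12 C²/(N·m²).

9.82×10^-7 A

C = ε₀A/d = (8.85×10^-12)(0.01711)/(4.11×10^-3) = 3.684×10^-11 F, so τ = RC = 8.694×10^-5 s.
The conduction current is I(t) = (V₀/R) e^(−t/τ), and the displacement current between the plates equals it.
t/τ = 0.8443; I_d = (5.39/2.36×10^6) · e^(−0.8443) = (2.284×10^-6)(0.4299) = 9.82×10^-7 A.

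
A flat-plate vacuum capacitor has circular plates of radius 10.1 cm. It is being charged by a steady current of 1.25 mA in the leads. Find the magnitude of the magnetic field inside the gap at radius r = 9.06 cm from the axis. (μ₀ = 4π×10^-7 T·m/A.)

No conduction current crosses the gap, so I_d there equals the 1.25×10^-3 A in the leads.
For r < R the Ampère–Maxwell law gives B(2πr) = μ₀ I_d (r²/R²), so B = μ₀ I_d r/(2πR²) = (4π×10^-7)(1.25×10^-3)(0.0906)/(2π·0.101²) = 2.22×10^-9 T.

2.22×10^-9 T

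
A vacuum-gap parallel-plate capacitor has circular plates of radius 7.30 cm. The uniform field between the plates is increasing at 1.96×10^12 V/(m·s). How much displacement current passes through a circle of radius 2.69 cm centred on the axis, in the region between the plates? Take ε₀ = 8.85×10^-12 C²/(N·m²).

0.0394 A

I_d = ε₀ dΦ_E/dt = ε₀ πR² (dE/dt) = (8.85×10^-12)(0.01674)(1.96×10^12) = 0.2904 A through the full plate area.
Since J_d is uniform, the enclosed fraction is (r/R)² = 0.1358, giving I_d,enc = 0.0394 A.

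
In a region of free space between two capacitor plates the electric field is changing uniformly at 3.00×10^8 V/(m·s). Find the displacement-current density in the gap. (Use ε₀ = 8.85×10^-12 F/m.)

J_d = ε₀ dE/dt = (8.85×10^-12)(3.00×10^8) = 2.66×10^-3 A/m².

2.66×10^-3 A/m²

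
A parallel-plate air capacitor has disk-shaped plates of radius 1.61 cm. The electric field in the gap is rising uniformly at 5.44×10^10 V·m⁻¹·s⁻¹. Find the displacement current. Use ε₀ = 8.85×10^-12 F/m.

I_d = ε₀ A (dE/dt) = (8.85×10^-12)(8.143×10^-4 m²)(5.44×10^10) = 3.92×10^-4 A.

3.92×10^-4 A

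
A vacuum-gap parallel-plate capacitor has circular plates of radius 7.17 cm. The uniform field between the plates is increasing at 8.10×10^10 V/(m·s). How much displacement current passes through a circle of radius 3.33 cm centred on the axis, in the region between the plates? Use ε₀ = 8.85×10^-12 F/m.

I_d = ε₀ dΦ_E/dt = ε₀ πR² (dE/dt) = (8.85×10^-12)(0.01615)(8.10×10^10) = 0.01158 A through the full plate area.
The field is uniform, so I_d,enc = I_d (r/R)² = (0.01158)(3.33/7.17)² = 2.50×10^-3 A.

2.50×10^-3 A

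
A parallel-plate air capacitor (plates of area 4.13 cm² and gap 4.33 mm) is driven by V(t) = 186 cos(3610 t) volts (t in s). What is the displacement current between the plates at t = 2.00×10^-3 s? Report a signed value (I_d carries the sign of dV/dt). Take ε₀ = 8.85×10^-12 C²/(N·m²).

-4.57×10^-7 A

dV/dt = (186)(3610)·−sin(7.22) = -5.410×10^5 V/s.
I_d = C dV/dt with C = ε₀A/d = (8.85×10^-12)(4.13×10^-4)/(4.33×10^-3) = 8.441×10^-13 F, so I_d = (8.441×10^-13)(-5.410×10^5) = -4.57×10^-7 A.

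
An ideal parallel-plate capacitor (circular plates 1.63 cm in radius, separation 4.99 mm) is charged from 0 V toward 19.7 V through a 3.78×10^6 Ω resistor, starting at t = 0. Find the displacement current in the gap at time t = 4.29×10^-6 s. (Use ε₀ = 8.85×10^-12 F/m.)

2.42×10^-6 A

With C = ε₀A/d = (8.85×10^-12)(8.347×10^-4)/(4.99×10^-3) = 1.480×10^-12 F, the time constant is τ = RC = 5.594×10^-6 s, so t/τ = 0.7669 and e^(−t/τ) = 0.4645.
I_d = I_cond = (V₀/R) e^(−t/τ) = (5.212×10^-6)(0.4645) = 2.42×10^-6 A.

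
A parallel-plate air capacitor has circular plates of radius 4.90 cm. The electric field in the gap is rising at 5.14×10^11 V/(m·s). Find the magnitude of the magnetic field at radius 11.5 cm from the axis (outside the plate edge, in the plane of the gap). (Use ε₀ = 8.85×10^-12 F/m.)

5.97×10^-8 T

Through the whole plate area (πR² = 7.543×10^-3 m²), I_d = ε₀ πR² dE/dt = 0.03431 A.
With r > R the enclosed displacement current is the full I_d; B = μ₀ I_d / (2πr) = 5.97×10^-8 T.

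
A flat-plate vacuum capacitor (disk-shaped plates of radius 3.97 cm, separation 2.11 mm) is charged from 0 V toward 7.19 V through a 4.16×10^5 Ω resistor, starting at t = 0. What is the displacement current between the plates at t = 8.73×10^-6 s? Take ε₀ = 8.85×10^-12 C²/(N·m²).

6.29×10^-6 A

C = ε₀A/d = (8.85×10^-12)(4.951×10^-3)/(2.11×10^-3) = 2.077×10^-11 F, so τ = RC = 8.640×10^-6 s.
The conduction current is I(t) = (V₀/R) e^(−t/τ), and the displacement current between the plates equals it.
t/τ = 1.010; I_d = (7.19/4.16×10^5) · e^(−1.010) = (1.728×10^-5)(0.3642) = 6.29×10^-6 A.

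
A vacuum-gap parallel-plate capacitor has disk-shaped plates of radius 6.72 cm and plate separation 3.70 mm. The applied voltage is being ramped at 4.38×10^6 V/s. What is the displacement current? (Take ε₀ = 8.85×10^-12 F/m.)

E = V/d so dE/dt = (dV/dt)/d = 1.184×10^9 V/(m·s), and I_d = ε₀ A dE/dt = (8.85×10^-12)(0.01419)(1.184×10^9) = 1.49×10^-4 A.

1.49×10^-4 A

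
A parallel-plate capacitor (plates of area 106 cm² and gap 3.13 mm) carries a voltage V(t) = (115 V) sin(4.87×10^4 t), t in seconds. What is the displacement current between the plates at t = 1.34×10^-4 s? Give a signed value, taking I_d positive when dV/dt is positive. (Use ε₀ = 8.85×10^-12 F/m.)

1.63×10^-4 A

dE/dt = (V₀ω/d)·cos(ωt) with ωt = 6.5258 rad: (115)(4.87×10^4)(0.9707)/(3.13×10^-3) = 1.737×10^9 V/(m·s).
I_d = ε₀ A dE/dt = (8.85×10^-12)(0.0106)(1.737×10^9) = 1.63×10^-4 A.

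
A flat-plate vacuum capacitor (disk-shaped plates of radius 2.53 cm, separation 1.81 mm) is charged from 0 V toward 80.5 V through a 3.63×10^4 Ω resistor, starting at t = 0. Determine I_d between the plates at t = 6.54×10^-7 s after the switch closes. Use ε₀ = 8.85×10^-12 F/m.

3.55×10^-4 A

C = ε₀A/d = (8.85×10^-12)(2.011×10^-3)/(1.81×10^-3) = 9.833×10^-12 F, so τ = RC = 3.569×10^-7 s.
The conduction current is I(t) = (V₀/R) e^(−t/τ), and the displacement current between the plates equals it.
t/τ = 1.832; I_d = (80.5/3.63×10^4) · e^(−1.832) = (2.218×10^-3)(0.1601) = 3.55×10^-4 A.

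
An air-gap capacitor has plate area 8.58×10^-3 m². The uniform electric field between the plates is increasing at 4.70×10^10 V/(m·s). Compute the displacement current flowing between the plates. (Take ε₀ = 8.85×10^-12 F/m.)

The displacement current is ε₀ times dΦ_E/dt = ε₀ A dE/dt = (8.85×10^-12)(8.58×10^-3)(4.70×10^10) = 3.57×10^-3 A.

3.57×10^-3 A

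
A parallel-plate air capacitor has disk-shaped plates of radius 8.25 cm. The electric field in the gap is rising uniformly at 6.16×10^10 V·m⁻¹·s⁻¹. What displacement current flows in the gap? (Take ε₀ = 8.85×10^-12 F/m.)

The displacement current is ε₀ times dΦ_E/dt = ε₀ A dE/dt = (8.85×10^-12)(0.02138)(6.16×10^10) = 0.0117 A.

0.0117 A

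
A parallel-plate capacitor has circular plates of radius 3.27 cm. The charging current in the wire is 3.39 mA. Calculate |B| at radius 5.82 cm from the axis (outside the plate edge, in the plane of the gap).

By continuity the displacement current in the gap matches the conduction current: I_d = 3.39×10^-3 A.
Outside the plates the loop encloses all of I_d, so B·2πr = μ₀ I_d and B = 1.16×10^-8 T.

1.16×10^-8 T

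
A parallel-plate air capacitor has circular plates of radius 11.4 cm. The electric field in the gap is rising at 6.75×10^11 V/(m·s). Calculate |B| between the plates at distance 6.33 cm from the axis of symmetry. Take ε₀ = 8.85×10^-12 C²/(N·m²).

2.38×10^-7 T

I_d = ε₀ dΦ_E/dt = ε₀ πR² (dE/dt) = (8.85×10^-12)(0.04083)(6.75×10^11) = 0.2439 A through the full plate area.
∮B·dl = μ₀ I_d,enc with I_d,enc = I_d r²/R² = 0.07520 A; so B = μ₀ I_d,enc/(2πr) = 2.38×10^-7 T.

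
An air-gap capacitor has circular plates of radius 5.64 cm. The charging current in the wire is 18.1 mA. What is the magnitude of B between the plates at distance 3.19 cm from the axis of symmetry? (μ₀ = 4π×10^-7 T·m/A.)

3.63×10^-8 T

Between the plates the displacement current equals the wire current: I_d = 18.1 mA = 0.0181 A.
∮B·dl = μ₀ I_d,enc with I_d,enc = I_d r²/R² = 5.790×10^-3 A; so B = μ₀ I_d,enc/(2πr) = 3.63×10^-8 T.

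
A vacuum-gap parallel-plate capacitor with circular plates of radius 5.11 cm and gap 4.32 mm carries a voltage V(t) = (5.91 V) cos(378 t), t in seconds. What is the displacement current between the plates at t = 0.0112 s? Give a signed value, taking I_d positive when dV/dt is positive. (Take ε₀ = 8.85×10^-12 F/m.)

3.33×10^-8 A

C = ε₀A/d = (8.85×10^-12)(8.203×10^-3)/(4.32×10^-3) = 1.680×10^-11 F. dV/dt = V₀ω·−sin(ωt); at ωt = 4.2336 rad this factor is 0.8876.
I_d = C dV/dt = (1.680×10^-11)(5.91)(378)(0.8876) = 3.33×10^-8 A.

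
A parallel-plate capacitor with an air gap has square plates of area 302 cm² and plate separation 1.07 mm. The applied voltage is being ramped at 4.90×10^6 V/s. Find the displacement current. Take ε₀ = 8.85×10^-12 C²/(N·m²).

C = ε₀A/d = (8.85×10^-12)(0.0302)/(1.07×10^-3) = 2.498×10^-10 F.
I_d = C dV/dt = (2.498×10^-10)(4.90×10^6) = 1.22×10^-3 A.

1.22×10^-3 A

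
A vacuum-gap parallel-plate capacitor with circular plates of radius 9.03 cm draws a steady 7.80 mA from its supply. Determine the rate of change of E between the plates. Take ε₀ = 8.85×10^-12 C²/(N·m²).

3.44×10^10 V/(m·s)

The displacement current between the plates equals the conduction current, I_d = 7.80 mA.
Since I_d = ε₀ A dE/dt, dE/dt = I_d/(ε₀A) = (7.80×10^-3)/((8.85×10^-12)(0.02562)) = 3.44×10^10 V/(m·s).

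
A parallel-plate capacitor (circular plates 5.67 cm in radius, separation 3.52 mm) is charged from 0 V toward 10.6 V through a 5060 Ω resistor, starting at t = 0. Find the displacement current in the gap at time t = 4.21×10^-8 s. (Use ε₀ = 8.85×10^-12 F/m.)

1.51×10^-3 A

With C = ε₀A/d = (8.85×10^-12)(0.01010)/(3.52×10^-3) = 2.539×10^-11 F, the time constant is τ = RC = 1.285×10^-7 s, so t/τ = 0.3276 and e^(−t/τ) = 0.7207.
I_d = I_cond = (V₀/R) e^(−t/τ) = (2.095×10^-3)(0.7207) = 1.51×10^-3 A.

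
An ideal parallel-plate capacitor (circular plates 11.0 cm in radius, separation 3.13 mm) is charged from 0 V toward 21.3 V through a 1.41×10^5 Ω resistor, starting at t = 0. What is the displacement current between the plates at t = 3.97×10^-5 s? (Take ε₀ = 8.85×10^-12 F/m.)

C = ε₀A/d = (8.85×10^-12)(0.03801)/(3.13×10^-3) = 1.075×10^-10 F, so τ = RC = 1.516×10^-5 s.
The conduction current is I(t) = (V₀/R) e^(−t/τ), and the displacement current between the plates equals it.
t/τ = 2.619; I_d = (21.3/1.41×10^5) · e^(−2.619) = (1.511×10^-4)(0.07288) = 1.10×10^-5 A.

1.10×10^-5 A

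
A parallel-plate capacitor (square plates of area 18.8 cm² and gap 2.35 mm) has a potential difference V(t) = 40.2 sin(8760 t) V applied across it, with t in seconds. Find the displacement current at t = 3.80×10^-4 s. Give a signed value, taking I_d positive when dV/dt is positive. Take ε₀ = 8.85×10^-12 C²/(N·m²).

-2.45×10^-6 A

dV/dt = (40.2)(8760)·cos(3.3288) = -3.460×10^5 V/s.
I_d = C dV/dt with C = ε₀A/d = (8.85×10^-12)(1.88×10^-3)/(2.35×10^-3) = 7.080×10^-12 F, so I_d = (7.080×10^-12)(-3.460×10^5) = -2.45×10^-6 A.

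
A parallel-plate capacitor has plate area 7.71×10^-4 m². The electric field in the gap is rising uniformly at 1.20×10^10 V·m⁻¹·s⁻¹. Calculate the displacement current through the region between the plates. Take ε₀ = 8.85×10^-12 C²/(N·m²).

8.19×10^-5 A

I_d = ε₀ A (dE/dt) = (8.85×10^-12)(7.71×10^-4 m²)(1.20×10^10) = 8.19×10^-5 A.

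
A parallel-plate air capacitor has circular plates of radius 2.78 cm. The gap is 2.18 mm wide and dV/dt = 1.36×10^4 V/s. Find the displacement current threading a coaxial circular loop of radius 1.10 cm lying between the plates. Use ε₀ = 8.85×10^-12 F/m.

2.10×10^-8 A

I_d = C dV/dt with C = ε₀πR²/d = 9.857×10^-12 F, so I_d = (9.857×10^-12)(1.36×10^4) = 1.341×10^-7 A.
Through an area πr² the displacement current is I_d·(πr²/πR²) = I_d (r/R)² = 2.10×10^-8 A.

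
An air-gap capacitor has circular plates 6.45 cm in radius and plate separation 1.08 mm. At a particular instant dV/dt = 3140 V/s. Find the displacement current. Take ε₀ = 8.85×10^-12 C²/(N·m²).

3.36×10^-7 A

The displacement current equals the charging current C dV/dt. With C = ε₀A/d = (8.85×10^-12)(0.01307)/(1.08×10^-3) = 1.071×10^-10 F, I_d = (1.071×10^-10)(3140) = 3.36×10^-7 A.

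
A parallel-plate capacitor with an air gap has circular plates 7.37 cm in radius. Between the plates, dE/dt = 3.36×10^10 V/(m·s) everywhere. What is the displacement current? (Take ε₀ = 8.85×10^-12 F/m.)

I_d = ε₀ A (dE/dt) = (8.85×10^-12)(0.01706 m²)(3.36×10^10) = 5.07×10^-3 A.

5.07×10^-3 A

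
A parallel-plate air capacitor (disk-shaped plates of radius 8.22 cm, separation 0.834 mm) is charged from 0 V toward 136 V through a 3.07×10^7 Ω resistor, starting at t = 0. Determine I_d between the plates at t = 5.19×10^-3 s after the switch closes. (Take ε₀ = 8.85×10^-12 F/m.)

2.09×10^-6 A

C = ε₀A/d = (8.85×10^-12)(0.02123)/(8.34×10^-4) = 2.253×10^-10 F, so τ = RC = 6.917×10^-3 s.
The conduction current is I(t) = (V₀/R) e^(−t/τ), and the displacement current between the plates equals it.
t/τ = 0.7503; I_d = (136/3.07×10^7) · e^(−0.7503) = (4.430×10^-6)(0.4722) = 2.09×10^-6 A.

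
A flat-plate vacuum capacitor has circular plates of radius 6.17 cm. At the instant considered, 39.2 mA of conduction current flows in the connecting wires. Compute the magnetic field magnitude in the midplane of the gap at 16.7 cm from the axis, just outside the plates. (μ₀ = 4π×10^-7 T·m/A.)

4.69×10^-8 T

No conduction current crosses the gap, so I_d there equals the 0.0392 A in the leads.
For r ≥ R the full I_d is enclosed: B = μ₀ I_d/(2πr) = (4π×10^-7)(0.0392)/(2π·0.167) = 4.69×10^-8 T.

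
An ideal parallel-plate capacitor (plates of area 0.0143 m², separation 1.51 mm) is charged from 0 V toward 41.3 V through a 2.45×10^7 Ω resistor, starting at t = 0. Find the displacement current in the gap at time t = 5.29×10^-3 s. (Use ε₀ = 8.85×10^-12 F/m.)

C = ε₀A/d = (8.85×10^-12)(0.0143)/(1.51×10^-3) = 8.381×10^-11 F, so τ = RC = 2.053×10^-3 s.
The conduction current is I(t) = (V₀/R) e^(−t/τ), and the displacement current between the plates equals it.
t/τ = 2.577; I_d = (41.3/2.45×10^7) · e^(−2.577) = (1.686×10^-6)(0.07600) = 1.28×10^-7 A.

1.28×10^-7 A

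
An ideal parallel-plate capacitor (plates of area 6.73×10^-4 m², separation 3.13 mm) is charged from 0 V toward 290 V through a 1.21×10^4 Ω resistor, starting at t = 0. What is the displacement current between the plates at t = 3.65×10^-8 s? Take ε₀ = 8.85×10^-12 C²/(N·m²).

4.91×10^-3 A

C = ε₀A/d = (8.85×10^-12)(6.73×10^-4)/(3.13×10^-3) = 1.903×10^-12 F and τ = RC = 2.303×10^-8 s. I_d in the gap equals the RC charging current.
I_d(t) = (V₀/R) e^(−t/τ) = 0.02397 · e^(−1.585) = 4.91×10^-3 A.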